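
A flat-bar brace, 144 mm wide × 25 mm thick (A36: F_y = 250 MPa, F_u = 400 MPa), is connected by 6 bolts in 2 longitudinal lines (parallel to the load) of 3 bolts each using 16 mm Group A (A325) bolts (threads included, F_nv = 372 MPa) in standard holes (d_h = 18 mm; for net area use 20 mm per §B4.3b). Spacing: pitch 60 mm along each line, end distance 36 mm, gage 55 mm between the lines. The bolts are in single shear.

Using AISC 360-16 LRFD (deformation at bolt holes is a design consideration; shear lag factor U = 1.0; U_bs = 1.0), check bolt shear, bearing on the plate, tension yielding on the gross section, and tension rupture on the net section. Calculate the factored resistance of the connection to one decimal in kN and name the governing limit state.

336.6 kN (bolt shear governs)

Bolt shear: A_b = π(16)²/4 = 201.06 mm². φR_n = 0.75 × 372 × 201.06 × 6 × 1 = 336.6 kN.
Bearing (25 mm plate, F_u = 400 MPa): end bolts L_c = 36 − 18/2 = 27, R_n = min(1.2×27×25×400, 2.4×16×25×400) = 324 kN/bolt; interior L_c = 60 − 18 = 42, R_n = 384 kN/bolt. φR_n = 0.75 × (2×324 + 4×384) = 1638.0 kN.
Tension yield (gross): A_g = 144×25 = 3600 mm². φR_n = 0.90 × 250 × 3600 = 810.0 kN.
Tension rupture (net): A_n = (144 − 2×20)×25 = 2600 mm² (U = 1.0, A_e = A_n). φR_n = 0.75 × 400 × 2600 = 780.0 kN.
Governing: min(336.6, 1638.0, 810.0, 780.0) = 336.6 kN → bolt shear.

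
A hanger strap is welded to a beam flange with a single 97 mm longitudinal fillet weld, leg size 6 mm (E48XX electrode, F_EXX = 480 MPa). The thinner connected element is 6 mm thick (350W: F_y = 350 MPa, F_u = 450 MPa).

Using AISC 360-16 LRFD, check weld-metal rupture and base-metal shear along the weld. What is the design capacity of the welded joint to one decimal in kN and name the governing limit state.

Weld metal: throat = 0.707×6 = 4.242 mm, L = 97 mm. φR_n = 0.75 × 0.6 × 480 × 4.242 × 97 = 88.9 kN.
Base metal shear (6 mm plate): yield φR_n = 1.0×0.6×350×6×97 = 122.2 kN; rupture φR_n = 0.75×0.6×450×6×97 = 117.9 kN; take 117.9 kN (rupture).
Governing: min(88.9, 117.9) = 88.9 kN → weld metal.

88.9 kN (weld metal governs)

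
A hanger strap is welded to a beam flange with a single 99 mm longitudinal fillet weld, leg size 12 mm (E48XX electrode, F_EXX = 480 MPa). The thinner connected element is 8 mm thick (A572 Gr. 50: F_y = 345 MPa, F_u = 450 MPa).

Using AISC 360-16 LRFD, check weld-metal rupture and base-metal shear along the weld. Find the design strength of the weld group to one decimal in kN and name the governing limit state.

160.4 kN (base-metal shear governs)

Weld metal: throat = 0.707×12 = 8.484 mm, L = 99 mm. φR_n = 0.75 × 0.6 × 480 × 8.484 × 99 = 181.4 kN.
Base metal shear (8 mm plate): yield φR_n = 1.0×0.6×345×8×99 = 163.9 kN; rupture φR_n = 0.75×0.6×450×8×99 = 160.4 kN; take 160.4 kN (rupture).
Governing: min(181.4, 160.4) = 160.4 kN → base-metal shear.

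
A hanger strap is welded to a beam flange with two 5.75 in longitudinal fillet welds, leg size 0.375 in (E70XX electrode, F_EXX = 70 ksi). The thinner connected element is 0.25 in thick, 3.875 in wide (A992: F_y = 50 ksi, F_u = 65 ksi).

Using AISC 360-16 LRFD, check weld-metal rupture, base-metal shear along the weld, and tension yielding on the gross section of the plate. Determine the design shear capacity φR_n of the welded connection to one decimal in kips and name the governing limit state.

Weld metal: throat = 0.707×0.375 = 0.26513 in, L = 2×5.75 = 11.5 in. φR_n = 0.75 × 0.6 × 70 × 0.26513 × 11.5 = 96.0 kips.
Base metal shear (0.25 in plate): yield φR_n = 1.0×0.6×50×0.25×11.5 = 86.3 kips; rupture φR_n = 0.75×0.6×65×0.25×11.5 = 84.1 kips; take 84.1 kips (rupture).
Tension yield (gross): A_g = 3.875×0.25 = 0.96875 in². φR_n = 0.90 × 50 × 0.96875 = 43.6 kips.
Governing: min(96.0, 84.1, 43.6) = 43.6 kips → gross-section yield.

43.6 kips (gross-section yield governs)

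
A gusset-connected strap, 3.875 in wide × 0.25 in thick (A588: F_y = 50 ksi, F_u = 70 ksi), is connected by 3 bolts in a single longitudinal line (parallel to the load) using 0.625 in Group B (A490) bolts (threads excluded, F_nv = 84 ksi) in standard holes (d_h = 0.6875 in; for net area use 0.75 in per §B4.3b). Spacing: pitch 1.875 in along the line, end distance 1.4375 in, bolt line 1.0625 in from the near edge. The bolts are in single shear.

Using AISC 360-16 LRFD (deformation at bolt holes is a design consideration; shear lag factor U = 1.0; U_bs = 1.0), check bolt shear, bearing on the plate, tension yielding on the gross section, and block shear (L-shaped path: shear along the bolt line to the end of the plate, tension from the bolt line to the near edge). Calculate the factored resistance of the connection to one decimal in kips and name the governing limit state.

Bolt shear: A_b = π(0.625)²/4 = 0.3068 in². φR_n = 0.75 × 84 × 0.3068 × 3 × 1 = 58.0 kips.
Bearing (0.25 in plate, F_u = 70 ksi): end bolts L_c = 1.4375 − 0.6875/2 = 1.09375, R_n = min(1.2×1.09375×0.25×70, 2.4×0.625×0.25×70) = 22.969 kips/bolt; interior L_c = 1.875 − 0.6875 = 1.1875, R_n = 24.938 kips/bolt. φR_n = 0.75 × (1×22.969 + 2×24.938) = 54.6 kips.
Tension yield (gross): A_g = 3.875×0.25 = 0.96875 in². φR_n = 0.90 × 50 × 0.96875 = 43.6 kips.
Block shear: shear path 1×[1.4375+2×1.875] = 1×5.1875 in, A_gv = 1.2969, A_nv = 1×(5.1875 − 2.5×0.75)×0.25 = 0.82813 in²; tension to near edge: (1.0625 − 0.5×0.75)×0.25 = 0.17188 in². R_n = min(0.6×70×0.82813, 0.6×50×1.2969) + 1.0×70×0.17188 = min(34.781, 38.907) + 12.032 = 46.813 kips. φR_n = 0.75 × 46.813 = 35.1 kips.
Governing: min(58.0, 54.6, 43.6, 35.1) = 35.1 kips → block shear.

35.1 kips (block shear governs)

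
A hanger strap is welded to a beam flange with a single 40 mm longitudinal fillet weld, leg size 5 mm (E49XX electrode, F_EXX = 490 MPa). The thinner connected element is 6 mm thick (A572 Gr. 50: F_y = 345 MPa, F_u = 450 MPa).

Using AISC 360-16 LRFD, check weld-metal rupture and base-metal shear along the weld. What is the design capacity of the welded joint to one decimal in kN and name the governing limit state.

31.2 kN (weld metal governs)

Weld metal: throat = 0.707×5 = 3.535 mm, L = 40 mm. φR_n = 0.75 × 0.6 × 490 × 3.535 × 40 = 31.2 kN.
Base metal shear (6 mm plate): yield φR_n = 1.0×0.6×345×6×40 = 49.7 kN; rupture φR_n = 0.75×0.6×450×6×40 = 48.6 kN; take 48.6 kN (rupture).
Governing: min(31.2, 48.6) = 31.2 kN → weld metal.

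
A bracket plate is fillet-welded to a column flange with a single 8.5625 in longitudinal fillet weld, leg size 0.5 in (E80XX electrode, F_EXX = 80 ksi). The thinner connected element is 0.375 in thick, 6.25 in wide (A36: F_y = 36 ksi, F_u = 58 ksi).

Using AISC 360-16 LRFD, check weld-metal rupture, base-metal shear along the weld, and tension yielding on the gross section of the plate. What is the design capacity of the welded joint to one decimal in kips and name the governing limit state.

Weld metal: throat = 0.707×0.5 = 0.3535 in, L = 8.5625 in. φR_n = 0.75 × 0.6 × 80 × 0.3535 × 8.5625 = 109.0 kips.
Base metal shear (0.375 in plate): yield φR_n = 1.0×0.6×36×0.375×8.5625 = 69.4 kips; rupture φR_n = 0.75×0.6×58×0.375×8.5625 = 83.8 kips; take 69.4 kips (yield).
Tension yield (gross): A_g = 6.25×0.375 = 2.3438 in². φR_n = 0.90 × 36 × 2.3438 = 75.9 kips.
Governing: min(109.0, 69.4, 75.9) = 69.4 kips → base-metal shear.

69.4 kips (base-metal shear governs)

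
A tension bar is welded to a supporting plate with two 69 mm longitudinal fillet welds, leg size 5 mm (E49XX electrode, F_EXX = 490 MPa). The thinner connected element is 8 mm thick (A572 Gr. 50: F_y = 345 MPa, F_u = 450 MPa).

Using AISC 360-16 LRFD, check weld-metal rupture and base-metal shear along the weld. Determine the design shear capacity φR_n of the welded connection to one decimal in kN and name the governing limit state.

Weld metal: throat = 0.707×5 = 3.535 mm, L = 2×69 = 138 mm. φR_n = 0.75 × 0.6 × 490 × 3.535 × 138 = 107.6 kN.
Base metal shear (8 mm plate): yield φR_n = 1.0×0.6×345×8×138 = 228.5 kN; rupture φR_n = 0.75×0.6×450×8×138 = 223.6 kN; take 223.6 kN (rupture).
Governing: min(107.6, 223.6) = 107.6 kN → weld metal.

107.6 kN (weld metal governs)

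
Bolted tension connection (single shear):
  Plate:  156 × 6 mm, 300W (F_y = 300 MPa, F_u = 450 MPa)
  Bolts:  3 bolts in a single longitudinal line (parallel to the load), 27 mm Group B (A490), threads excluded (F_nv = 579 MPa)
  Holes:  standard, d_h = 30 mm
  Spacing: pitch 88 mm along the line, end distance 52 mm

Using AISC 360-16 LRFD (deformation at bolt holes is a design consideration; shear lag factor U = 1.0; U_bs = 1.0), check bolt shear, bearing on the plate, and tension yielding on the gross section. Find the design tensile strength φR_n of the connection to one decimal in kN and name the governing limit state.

252.7 kN (gross-section yield governs)

Bolt shear: A_b = π(27)²/4 = 572.56 mm². φR_n = 0.75 × 579 × 572.56 × 3 × 1 = 745.9 kN.
Bearing (6 mm plate, F_u = 450 MPa): end bolts L_c = 52 − 30/2 = 37, R_n = min(1.2×37×6×450, 2.4×27×6×450) = 119.88 kN/bolt; interior L_c = 88 − 30 = 58, R_n = 174.96 kN/bolt. φR_n = 0.75 × (1×119.88 + 2×174.96) = 352.4 kN.
Tension yield (gross): A_g = 156×6 = 936 mm². φR_n = 0.90 × 300 × 936 = 252.7 kN.
Governing: min(745.9, 352.4, 252.7) = 252.7 kN → gross-section yield.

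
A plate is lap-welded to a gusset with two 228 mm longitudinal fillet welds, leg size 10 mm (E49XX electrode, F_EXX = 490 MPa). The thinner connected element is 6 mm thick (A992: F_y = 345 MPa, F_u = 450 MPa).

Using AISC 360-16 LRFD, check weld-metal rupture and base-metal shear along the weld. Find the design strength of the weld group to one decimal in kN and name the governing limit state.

Weld metal: throat = 0.707×10 = 7.07 mm, L = 2×228 = 456 mm. φR_n = 0.75 × 0.6 × 490 × 7.07 × 456 = 710.9 kN.
Base metal shear (6 mm plate): yield φR_n = 1.0×0.6×345×6×456 = 566.4 kN; rupture φR_n = 0.75×0.6×450×6×456 = 554.0 kN; take 554.0 kN (rupture).
Governing: min(710.9, 554.0) = 554.0 kN → base-metal shear.

554.0 kN (base-metal shear governs)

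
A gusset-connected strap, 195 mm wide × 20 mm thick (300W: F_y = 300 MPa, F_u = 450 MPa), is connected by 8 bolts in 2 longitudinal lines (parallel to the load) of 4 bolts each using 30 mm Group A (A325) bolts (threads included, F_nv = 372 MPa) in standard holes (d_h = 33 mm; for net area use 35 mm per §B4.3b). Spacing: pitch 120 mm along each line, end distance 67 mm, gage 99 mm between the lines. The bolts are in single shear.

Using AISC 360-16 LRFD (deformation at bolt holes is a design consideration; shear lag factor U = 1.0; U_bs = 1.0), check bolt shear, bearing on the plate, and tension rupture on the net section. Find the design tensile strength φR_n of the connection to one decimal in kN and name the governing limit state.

Bolt shear: A_b = π(30)²/4 = 706.86 mm². φR_n = 0.75 × 372 × 706.86 × 8 × 1 = 1577.7 kN.
Bearing (20 mm plate, F_u = 450 MPa): end bolts L_c = 67 − 33/2 = 50.5, R_n = min(1.2×50.5×20×450, 2.4×30×20×450) = 545.4 kN/bolt; interior L_c = 120 − 33 = 87, R_n = 648 kN/bolt. φR_n = 0.75 × (2×545.4 + 6×648) = 3734.1 kN.
Tension rupture (net): A_n = (195 − 2×35)×20 = 2500 mm² (U = 1.0, A_e = A_n). φR_n = 0.75 × 450 × 2500 = 843.8 kN.
Governing: min(1577.7, 3734.1, 843.8) = 843.8 kN → net-section rupture.

843.8 kN (net-section rupture governs)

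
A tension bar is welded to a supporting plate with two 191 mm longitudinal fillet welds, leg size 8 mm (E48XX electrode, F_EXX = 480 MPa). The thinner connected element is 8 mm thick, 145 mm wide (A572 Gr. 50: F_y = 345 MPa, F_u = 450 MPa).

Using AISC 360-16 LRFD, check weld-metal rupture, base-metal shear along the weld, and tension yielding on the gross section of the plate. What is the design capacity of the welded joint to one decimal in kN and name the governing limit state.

360.2 kN (gross-section yield governs)

Weld metal: throat = 0.707×8 = 5.656 mm, L = 2×191 = 382 mm. φR_n = 0.75 × 0.6 × 480 × 5.656 × 382 = 466.7 kN.
Base metal shear (8 mm plate): yield φR_n = 1.0×0.6×345×8×382 = 632.6 kN; rupture φR_n = 0.75×0.6×450×8×382 = 618.8 kN; take 618.8 kN (rupture).
Tension yield (gross): A_g = 145×8 = 1160 mm². φR_n = 0.90 × 345 × 1160 = 360.2 kN.
Governing: min(466.7, 618.8, 360.2) = 360.2 kN → gross-section yield.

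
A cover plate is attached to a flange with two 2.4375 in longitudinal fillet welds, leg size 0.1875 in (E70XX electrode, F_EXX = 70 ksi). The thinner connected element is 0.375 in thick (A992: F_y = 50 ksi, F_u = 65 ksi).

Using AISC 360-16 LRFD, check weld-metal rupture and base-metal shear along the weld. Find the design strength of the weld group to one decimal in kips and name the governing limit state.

Weld metal: throat = 0.707×0.1875 = 0.13256 in, L = 2×2.4375 = 4.875 in. φR_n = 0.75 × 0.6 × 70 × 0.13256 × 4.875 = 20.4 kips.
Base metal shear (0.375 in plate): yield φR_n = 1.0×0.6×50×0.375×4.875 = 54.8 kips; rupture φR_n = 0.75×0.6×65×0.375×4.875 = 53.5 kips; take 53.5 kips (rupture).
Governing: min(20.4, 53.5) = 20.4 kips → weld metal.

20.4 kips (weld metal governs)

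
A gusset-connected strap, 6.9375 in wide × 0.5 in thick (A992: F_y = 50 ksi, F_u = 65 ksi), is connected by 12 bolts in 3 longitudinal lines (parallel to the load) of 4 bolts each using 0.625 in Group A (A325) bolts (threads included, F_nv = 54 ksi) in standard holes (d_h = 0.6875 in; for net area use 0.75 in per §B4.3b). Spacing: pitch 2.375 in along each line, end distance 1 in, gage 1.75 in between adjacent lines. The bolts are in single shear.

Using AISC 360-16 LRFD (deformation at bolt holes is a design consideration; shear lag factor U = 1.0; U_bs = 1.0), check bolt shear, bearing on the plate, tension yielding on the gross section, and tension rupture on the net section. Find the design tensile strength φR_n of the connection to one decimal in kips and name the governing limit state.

Bolt shear: A_b = π(0.625)²/4 = 0.3068 in². φR_n = 0.75 × 54 × 0.3068 × 12 × 1 = 149.1 kips.
Bearing (0.5 in plate, F_u = 65 ksi): end bolts L_c = 1 − 0.6875/2 = 0.65625, R_n = min(1.2×0.65625×0.5×65, 2.4×0.625×0.5×65) = 25.594 kips/bolt; interior L_c = 2.375 − 0.6875 = 1.6875, R_n = 48.75 kips/bolt. φR_n = 0.75 × (3×25.594 + 9×48.75) = 386.6 kips.
Tension yield (gross): A_g = 6.9375×0.5 = 3.4688 in². φR_n = 0.90 × 50 × 3.4688 = 156.1 kips.
Tension rupture (net): A_n = (6.9375 − 3×0.75)×0.5 = 2.3438 in² (U = 1.0, A_e = A_n). φR_n = 0.75 × 65 × 2.3438 = 114.3 kips.
Governing: min(149.1, 386.6, 156.1, 114.3) = 114.3 kips → net-section rupture.

114.3 kips (net-section rupture governs)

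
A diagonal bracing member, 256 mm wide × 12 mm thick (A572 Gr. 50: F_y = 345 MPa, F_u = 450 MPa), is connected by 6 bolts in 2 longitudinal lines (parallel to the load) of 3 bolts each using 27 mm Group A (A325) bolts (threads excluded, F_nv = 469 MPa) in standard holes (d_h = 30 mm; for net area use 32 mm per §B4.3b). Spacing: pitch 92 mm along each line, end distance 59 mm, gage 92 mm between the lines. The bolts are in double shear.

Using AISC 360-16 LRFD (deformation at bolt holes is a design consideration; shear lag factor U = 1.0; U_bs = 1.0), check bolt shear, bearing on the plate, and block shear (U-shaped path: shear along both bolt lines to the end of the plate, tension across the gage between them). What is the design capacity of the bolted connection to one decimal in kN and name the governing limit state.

1035.2 kN (block shear governs)

Bolt shear: A_b = π(27)²/4 = 572.56 mm². φR_n = 0.75 × 469 × 572.56 × 6 × 2 = 2416.8 kN.
Bearing (12 mm plate, F_u = 450 MPa): end bolts L_c = 59 − 30/2 = 44, R_n = min(1.2×44×12×450, 2.4×27×12×450) = 285.12 kN/bolt; interior L_c = 92 − 30 = 62, R_n = 349.92 kN/bolt. φR_n = 0.75 × (2×285.12 + 4×349.92) = 1477.4 kN.
Block shear: shear path 2×[59+2×92] = 2×243 mm, A_gv = 5832, A_nv = 2×(243 − 2.5×32)×12 = 3912 mm²; tension across gage: (92 − 1×32)×12 = 720 mm². R_n = min(0.6×450×3912, 0.6×345×5832) + 1.0×450×720 = min(1056.2, 1207.2) + 324 = 1380.2 kN. φR_n = 0.75 × 1380.2 = 1035.2 kN.
Governing: min(2416.8, 1477.4, 1035.2) = 1035.2 kN → block shear.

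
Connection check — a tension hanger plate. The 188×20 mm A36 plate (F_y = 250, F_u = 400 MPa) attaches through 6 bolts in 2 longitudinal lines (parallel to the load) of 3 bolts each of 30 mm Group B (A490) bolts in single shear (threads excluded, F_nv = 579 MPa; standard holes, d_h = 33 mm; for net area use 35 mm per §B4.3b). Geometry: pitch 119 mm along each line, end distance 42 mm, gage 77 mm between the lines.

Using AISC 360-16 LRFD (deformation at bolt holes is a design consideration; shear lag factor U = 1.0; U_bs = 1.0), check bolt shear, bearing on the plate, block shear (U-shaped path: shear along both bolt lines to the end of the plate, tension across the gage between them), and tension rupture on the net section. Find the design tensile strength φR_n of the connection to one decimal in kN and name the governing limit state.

Bolt shear: A_b = π(30)²/4 = 706.86 mm². φR_n = 0.75 × 579 × 706.86 × 6 × 1 = 1841.7 kN.
Bearing (20 mm plate, F_u = 400 MPa): end bolts L_c = 42 − 33/2 = 25.5, R_n = min(1.2×25.5×20×400, 2.4×30×20×400) = 244.8 kN/bolt; interior L_c = 119 − 33 = 86, R_n = 576 kN/bolt. φR_n = 0.75 × (2×244.8 + 4×576) = 2095.2 kN.
Block shear: shear path 2×[42+2×119] = 2×280 mm, A_gv = 11200, A_nv = 2×(280 − 2.5×35)×20 = 7700 mm²; tension across gage: (77 − 1×35)×20 = 840 mm². R_n = min(0.6×400×7700, 0.6×250×11200) + 1.0×400×840 = min(1848, 1680) + 336 = 2016 kN. φR_n = 0.75 × 2016 = 1512.0 kN.
Tension rupture (net): A_n = (188 − 2×35)×20 = 2360 mm² (U = 1.0, A_e = A_n). φR_n = 0.75 × 400 × 2360 = 708.0 kN.
Governing: min(1841.7, 2095.2, 1512.0, 708.0) = 708.0 kN → net-section rupture.

708.0 kN (net-section rupture governs)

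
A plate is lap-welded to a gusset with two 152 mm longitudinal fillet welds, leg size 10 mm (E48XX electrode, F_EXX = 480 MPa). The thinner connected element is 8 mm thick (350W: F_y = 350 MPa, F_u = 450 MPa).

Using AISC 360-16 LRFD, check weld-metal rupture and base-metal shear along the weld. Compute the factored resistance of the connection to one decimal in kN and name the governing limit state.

Weld metal: throat = 0.707×10 = 7.07 mm, L = 2×152 = 304 mm. φR_n = 0.75 × 0.6 × 480 × 7.07 × 304 = 464.2 kN.
Base metal shear (8 mm plate): yield φR_n = 1.0×0.6×350×8×304 = 510.7 kN; rupture φR_n = 0.75×0.6×450×8×304 = 492.5 kN; take 492.5 kN (rupture).
Governing: min(464.2, 492.5) = 464.2 kN → weld metal.

464.2 kN (weld metal governs)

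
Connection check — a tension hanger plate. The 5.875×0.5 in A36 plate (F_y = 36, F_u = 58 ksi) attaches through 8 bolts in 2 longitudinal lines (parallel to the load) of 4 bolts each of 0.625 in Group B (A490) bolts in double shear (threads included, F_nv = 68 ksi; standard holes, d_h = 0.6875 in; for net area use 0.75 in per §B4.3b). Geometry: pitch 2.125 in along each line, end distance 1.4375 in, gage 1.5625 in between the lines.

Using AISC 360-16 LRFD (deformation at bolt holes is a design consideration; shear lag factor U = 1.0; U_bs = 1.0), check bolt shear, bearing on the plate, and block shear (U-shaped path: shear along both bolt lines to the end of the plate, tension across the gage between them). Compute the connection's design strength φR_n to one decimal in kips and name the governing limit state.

Bolt shear: A_b = π(0.625)²/4 = 0.3068 in². φR_n = 0.75 × 68 × 0.3068 × 8 × 2 = 250.3 kips.
Bearing (0.5 in plate, F_u = 58 ksi): end bolts L_c = 1.4375 − 0.6875/2 = 1.09375, R_n = min(1.2×1.09375×0.5×58, 2.4×0.625×0.5×58) = 38.063 kips/bolt; interior L_c = 2.125 − 0.6875 = 1.4375, R_n = 43.5 kips/bolt. φR_n = 0.75 × (2×38.063 + 6×43.5) = 252.8 kips.
Block shear: shear path 2×[1.4375+3×2.125] = 2×7.8125 in, A_gv = 7.8125, A_nv = 2×(7.8125 − 3.5×0.75)×0.5 = 5.1875 in²; tension across gage: (1.5625 − 1×0.75)×0.5 = 0.40625 in². R_n = min(0.6×58×5.1875, 0.6×36×7.8125) + 1.0×58×0.40625 = min(180.53, 168.75) + 23.563 = 192.31 kips. φR_n = 0.75 × 192.31 = 144.2 kips.
Governing: min(250.3, 252.8, 144.2) = 144.2 kips → block shear.

144.2 kips (block shear governs)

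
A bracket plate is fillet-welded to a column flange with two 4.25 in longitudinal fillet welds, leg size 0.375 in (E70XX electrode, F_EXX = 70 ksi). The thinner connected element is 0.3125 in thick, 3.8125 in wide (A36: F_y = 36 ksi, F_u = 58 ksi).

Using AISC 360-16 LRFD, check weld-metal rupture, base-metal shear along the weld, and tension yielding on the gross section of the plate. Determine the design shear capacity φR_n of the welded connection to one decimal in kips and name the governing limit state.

Weld metal: throat = 0.707×0.375 = 0.26513 in, L = 2×4.25 = 8.5 in. φR_n = 0.75 × 0.6 × 70 × 0.26513 × 8.5 = 71.0 kips.
Base metal shear (0.3125 in plate): yield φR_n = 1.0×0.6×36×0.3125×8.5 = 57.4 kips; rupture φR_n = 0.75×0.6×58×0.3125×8.5 = 69.3 kips; take 57.4 kips (yield).
Tension yield (gross): A_g = 3.8125×0.3125 = 1.1914 in². φR_n = 0.90 × 36 × 1.1914 = 38.6 kips.
Governing: min(71.0, 57.4, 38.6) = 38.6 kips → gross-section yield.

38.6 kips (gross-section yield governs)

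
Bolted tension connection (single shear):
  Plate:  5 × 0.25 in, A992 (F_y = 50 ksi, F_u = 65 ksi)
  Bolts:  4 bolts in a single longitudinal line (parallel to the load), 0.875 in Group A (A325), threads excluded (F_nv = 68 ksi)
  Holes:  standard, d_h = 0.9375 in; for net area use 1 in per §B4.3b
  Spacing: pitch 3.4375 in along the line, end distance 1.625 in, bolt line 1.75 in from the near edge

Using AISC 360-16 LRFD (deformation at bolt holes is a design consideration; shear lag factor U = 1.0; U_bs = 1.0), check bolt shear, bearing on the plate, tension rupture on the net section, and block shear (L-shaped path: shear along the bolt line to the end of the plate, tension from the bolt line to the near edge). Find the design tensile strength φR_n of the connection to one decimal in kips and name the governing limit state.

48.8 kips (net-section rupture governs)

Bolt shear: A_b = π(0.875)²/4 = 0.60132 in². φR_n = 0.75 × 68 × 0.60132 × 4 × 1 = 122.7 kips.
Bearing (0.25 in plate, F_u = 65 ksi): end bolts L_c = 1.625 − 0.9375/2 = 1.15625, R_n = min(1.2×1.15625×0.25×65, 2.4×0.875×0.25×65) = 22.547 kips/bolt; interior L_c = 3.4375 − 0.9375 = 2.5, R_n = 34.125 kips/bolt. φR_n = 0.75 × (1×22.547 + 3×34.125) = 93.7 kips.
Tension rupture (net): A_n = (5 − 1×1)×0.25 = 1 in² (U = 1.0, A_e = A_n). φR_n = 0.75 × 65 × 1 = 48.8 kips.
Block shear: shear path 1×[1.625+3×3.4375] = 1×11.9375 in, A_gv = 2.9844, A_nv = 1×(11.9375 − 3.5×1)×0.25 = 2.1094 in²; tension to near edge: (1.75 − 0.5×1)×0.25 = 0.3125 in². R_n = min(0.6×65×2.1094, 0.6×50×2.9844) + 1.0×65×0.3125 = min(82.267, 89.532) + 20.313 = 102.58 kips. φR_n = 0.75 × 102.58 = 76.9 kips.
Governing: min(122.7, 93.7, 48.8, 76.9) = 48.8 kips → net-section rupture.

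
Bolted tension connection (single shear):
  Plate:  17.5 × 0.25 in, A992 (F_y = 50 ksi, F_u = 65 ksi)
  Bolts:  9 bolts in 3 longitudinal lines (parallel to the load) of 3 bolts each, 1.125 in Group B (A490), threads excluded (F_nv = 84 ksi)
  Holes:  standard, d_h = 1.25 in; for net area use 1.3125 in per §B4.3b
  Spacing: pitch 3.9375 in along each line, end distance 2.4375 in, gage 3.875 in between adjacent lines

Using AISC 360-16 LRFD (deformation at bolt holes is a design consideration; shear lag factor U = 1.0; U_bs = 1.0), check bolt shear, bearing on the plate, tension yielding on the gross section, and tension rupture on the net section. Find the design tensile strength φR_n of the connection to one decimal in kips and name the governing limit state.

165.3 kips (net-section rupture governs)

Bolt shear: A_b = π(1.125)²/4 = 0.99402 in². φR_n = 0.75 × 84 × 0.99402 × 9 × 1 = 563.6 kips.
Bearing (0.25 in plate, F_u = 65 ksi): end bolts L_c = 2.4375 − 1.25/2 = 1.8125, R_n = min(1.2×1.8125×0.25×65, 2.4×1.125×0.25×65) = 35.344 kips/bolt; interior L_c = 3.9375 − 1.25 = 2.6875, R_n = 43.875 kips/bolt. φR_n = 0.75 × (3×35.344 + 6×43.875) = 277.0 kips.
Tension yield (gross): A_g = 17.5×0.25 = 4.375 in². φR_n = 0.90 × 50 × 4.375 = 196.9 kips.
Tension rupture (net): A_n = (17.5 − 3×1.3125)×0.25 = 3.3906 in² (U = 1.0, A_e = A_n). φR_n = 0.75 × 65 × 3.3906 = 165.3 kips.
Governing: min(563.6, 277.0, 196.9, 165.3) = 165.3 kips → net-section rupture.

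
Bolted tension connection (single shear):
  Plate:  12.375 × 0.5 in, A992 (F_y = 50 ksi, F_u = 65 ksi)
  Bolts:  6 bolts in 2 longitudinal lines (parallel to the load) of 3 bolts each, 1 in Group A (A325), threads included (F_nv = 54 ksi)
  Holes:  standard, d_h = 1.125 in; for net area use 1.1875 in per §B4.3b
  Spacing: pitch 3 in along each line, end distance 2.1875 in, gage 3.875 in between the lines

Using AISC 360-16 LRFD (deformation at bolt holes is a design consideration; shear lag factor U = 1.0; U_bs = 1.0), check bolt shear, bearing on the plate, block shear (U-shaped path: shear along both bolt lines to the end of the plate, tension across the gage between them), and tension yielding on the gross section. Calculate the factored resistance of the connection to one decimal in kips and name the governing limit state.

190.9 kips (bolt shear governs)

Bolt shear: A_b = π(1)²/4 = 0.7854 in². φR_n = 0.75 × 54 × 0.7854 × 6 × 1 = 190.9 kips.
Bearing (0.5 in plate, F_u = 65 ksi): end bolts L_c = 2.1875 − 1.125/2 = 1.625, R_n = min(1.2×1.625×0.5×65, 2.4×1×0.5×65) = 63.375 kips/bolt; interior L_c = 3 − 1.125 = 1.875, R_n = 73.125 kips/bolt. φR_n = 0.75 × (2×63.375 + 4×73.125) = 314.4 kips.
Block shear: shear path 2×[2.1875+2×3] = 2×8.1875 in, A_gv = 8.1875, A_nv = 2×(8.1875 − 2.5×1.1875)×0.5 = 5.2188 in²; tension across gage: (3.875 − 1×1.1875)×0.5 = 1.3438 in². R_n = min(0.6×65×5.2188, 0.6×50×8.1875) + 1.0×65×1.3438 = min(203.53, 245.63) + 87.347 = 290.88 kips. φR_n = 0.75 × 290.88 = 218.2 kips.
Tension yield (gross): A_g = 12.375×0.5 = 6.1875 in². φR_n = 0.90 × 50 × 6.1875 = 278.4 kips.
Governing: min(190.9, 314.4, 218.2, 278.4) = 190.9 kips → bolt shear.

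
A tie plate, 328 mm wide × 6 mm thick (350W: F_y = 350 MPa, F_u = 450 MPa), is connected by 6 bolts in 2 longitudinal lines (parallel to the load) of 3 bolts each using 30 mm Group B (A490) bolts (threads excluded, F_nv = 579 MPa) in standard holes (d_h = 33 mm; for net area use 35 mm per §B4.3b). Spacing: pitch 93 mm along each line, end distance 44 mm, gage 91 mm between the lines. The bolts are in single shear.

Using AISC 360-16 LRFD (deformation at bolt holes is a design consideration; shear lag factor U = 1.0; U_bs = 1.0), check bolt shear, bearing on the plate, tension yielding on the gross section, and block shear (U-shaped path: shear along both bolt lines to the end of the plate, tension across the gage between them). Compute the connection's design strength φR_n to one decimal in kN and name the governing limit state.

Bolt shear: A_b = π(30)²/4 = 706.86 mm². φR_n = 0.75 × 579 × 706.86 × 6 × 1 = 1841.7 kN.
Bearing (6 mm plate, F_u = 450 MPa): end bolts L_c = 44 − 33/2 = 27.5, R_n = min(1.2×27.5×6×450, 2.4×30×6×450) = 89.1 kN/bolt; interior L_c = 93 − 33 = 60, R_n = 194.4 kN/bolt. φR_n = 0.75 × (2×89.1 + 4×194.4) = 716.9 kN.
Tension yield (gross): A_g = 328×6 = 1968 mm². φR_n = 0.90 × 350 × 1968 = 619.9 kN.
Block shear: shear path 2×[44+2×93] = 2×230 mm, A_gv = 2760, A_nv = 2×(230 − 2.5×35)×6 = 1710 mm²; tension across gage: (91 − 1×35)×6 = 336 mm². R_n = min(0.6×450×1710, 0.6×350×2760) + 1.0×450×336 = min(461.7, 579.6) + 151.2 = 612.9 kN. φR_n = 0.75 × 612.9 = 459.7 kN.
Governing: min(1841.7, 716.9, 619.9, 459.7) = 459.7 kN → block shear.

459.7 kN (block shear governs)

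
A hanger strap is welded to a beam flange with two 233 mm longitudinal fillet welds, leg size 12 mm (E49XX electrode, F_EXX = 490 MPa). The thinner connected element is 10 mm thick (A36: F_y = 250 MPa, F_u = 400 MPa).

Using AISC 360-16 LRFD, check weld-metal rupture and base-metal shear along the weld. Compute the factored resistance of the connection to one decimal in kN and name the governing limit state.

699.0 kN (base-metal shear governs)

Weld metal: throat = 0.707×12 = 8.484 mm, L = 2×233 = 466 mm. φR_n = 0.75 × 0.6 × 490 × 8.484 × 466 = 871.8 kN.
Base metal shear (10 mm plate): yield φR_n = 1.0×0.6×250×10×466 = 699.0 kN; rupture φR_n = 0.75×0.6×400×10×466 = 838.8 kN; take 699.0 kN (yield).
Governing: min(871.8, 699.0) = 699.0 kN → base-metal shear.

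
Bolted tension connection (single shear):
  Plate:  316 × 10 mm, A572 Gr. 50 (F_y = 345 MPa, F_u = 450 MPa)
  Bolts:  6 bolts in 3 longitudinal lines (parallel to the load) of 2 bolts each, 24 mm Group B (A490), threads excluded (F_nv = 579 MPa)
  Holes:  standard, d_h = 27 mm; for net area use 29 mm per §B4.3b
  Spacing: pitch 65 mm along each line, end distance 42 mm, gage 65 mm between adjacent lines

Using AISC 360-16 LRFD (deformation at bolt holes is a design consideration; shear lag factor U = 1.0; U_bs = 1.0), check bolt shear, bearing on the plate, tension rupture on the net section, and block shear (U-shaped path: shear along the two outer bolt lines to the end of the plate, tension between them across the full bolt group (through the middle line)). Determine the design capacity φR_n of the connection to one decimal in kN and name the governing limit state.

500.2 kN (block shear governs)

Bolt shear: A_b = π(24)²/4 = 452.39 mm². φR_n = 0.75 × 579 × 452.39 × 6 × 1 = 1178.7 kN.
Bearing (10 mm plate, F_u = 450 MPa): end bolts L_c = 42 − 27/2 = 28.5, R_n = min(1.2×28.5×10×450, 2.4×24×10×450) = 153.9 kN/bolt; interior L_c = 65 − 27 = 38, R_n = 205.2 kN/bolt. φR_n = 0.75 × (3×153.9 + 3×205.2) = 808.0 kN.
Tension rupture (net): A_n = (316 − 3×29)×10 = 2290 mm² (U = 1.0, A_e = A_n). φR_n = 0.75 × 450 × 2290 = 772.9 kN.
Block shear: shear path 2×[42+1×65] = 2×107 mm, A_gv = 2140, A_nv = 2×(107 − 1.5×29)×10 = 1270 mm²; tension across gage: (130 − 2×29)×10 = 720 mm². R_n = min(0.6×450×1270, 0.6×345×2140) + 1.0×450×720 = min(342.9, 442.98) + 324 = 666.9 kN. φR_n = 0.75 × 666.9 = 500.2 kN.
Governing: min(1178.7, 808.0, 772.9, 500.2) = 500.2 kN → block shear.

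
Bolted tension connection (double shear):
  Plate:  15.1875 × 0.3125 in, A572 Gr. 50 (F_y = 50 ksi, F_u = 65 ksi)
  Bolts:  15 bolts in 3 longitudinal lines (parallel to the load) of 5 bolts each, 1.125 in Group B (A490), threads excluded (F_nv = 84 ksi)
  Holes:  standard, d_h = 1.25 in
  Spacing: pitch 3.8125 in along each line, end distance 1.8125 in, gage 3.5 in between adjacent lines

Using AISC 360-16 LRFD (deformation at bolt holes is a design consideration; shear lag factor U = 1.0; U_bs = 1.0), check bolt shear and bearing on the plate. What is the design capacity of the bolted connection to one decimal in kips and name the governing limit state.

Bolt shear: A_b = π(1.125)²/4 = 0.99402 in². φR_n = 0.75 × 84 × 0.99402 × 15 × 2 = 1878.7 kips.
Bearing (0.3125 in plate, F_u = 65 ksi): end bolts L_c = 1.8125 − 1.25/2 = 1.1875, R_n = min(1.2×1.1875×0.3125×65, 2.4×1.125×0.3125×65) = 28.945 kips/bolt; interior L_c = 3.8125 − 1.25 = 2.5625, R_n = 54.844 kips/bolt. φR_n = 0.75 × (3×28.945 + 12×54.844) = 558.7 kips.
Governing: min(1878.7, 558.7) = 558.7 kips → bearing.

558.7 kips (bearing governs)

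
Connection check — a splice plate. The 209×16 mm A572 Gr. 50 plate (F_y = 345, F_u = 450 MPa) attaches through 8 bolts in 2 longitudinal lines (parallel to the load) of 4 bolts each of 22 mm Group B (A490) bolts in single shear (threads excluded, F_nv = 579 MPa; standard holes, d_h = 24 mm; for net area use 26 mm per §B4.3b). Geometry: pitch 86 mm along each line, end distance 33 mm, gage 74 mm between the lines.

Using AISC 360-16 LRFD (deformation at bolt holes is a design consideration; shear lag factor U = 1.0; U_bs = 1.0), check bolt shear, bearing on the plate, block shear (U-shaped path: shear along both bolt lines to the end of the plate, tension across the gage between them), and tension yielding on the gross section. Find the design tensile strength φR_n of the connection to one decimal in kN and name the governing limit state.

1038.3 kN (gross-section yield governs)

Bolt shear: A_b = π(22)²/4 = 380.13 mm². φR_n = 0.75 × 579 × 380.13 × 8 × 1 = 1320.6 kN.
Bearing (16 mm plate, F_u = 450 MPa): end bolts L_c = 33 − 24/2 = 21, R_n = min(1.2×21×16×450, 2.4×22×16×450) = 181.44 kN/bolt; interior L_c = 86 − 24 = 62, R_n = 380.16 kN/bolt. φR_n = 0.75 × (2×181.44 + 6×380.16) = 1982.9 kN.
Block shear: shear path 2×[33+3×86] = 2×291 mm, A_gv = 9312, A_nv = 2×(291 − 3.5×26)×16 = 6400 mm²; tension across gage: (74 − 1×26)×16 = 768 mm². R_n = min(0.6×450×6400, 0.6×345×9312) + 1.0×450×768 = min(1728, 1927.6) + 345.6 = 2073.6 kN. φR_n = 0.75 × 2073.6 = 1555.2 kN.
Tension yield (gross): A_g = 209×16 = 3344 mm². φR_n = 0.90 × 345 × 3344 = 1038.3 kN.
Governing: min(1320.6, 1982.9, 1555.2, 1038.3) = 1038.3 kN → gross-section yield.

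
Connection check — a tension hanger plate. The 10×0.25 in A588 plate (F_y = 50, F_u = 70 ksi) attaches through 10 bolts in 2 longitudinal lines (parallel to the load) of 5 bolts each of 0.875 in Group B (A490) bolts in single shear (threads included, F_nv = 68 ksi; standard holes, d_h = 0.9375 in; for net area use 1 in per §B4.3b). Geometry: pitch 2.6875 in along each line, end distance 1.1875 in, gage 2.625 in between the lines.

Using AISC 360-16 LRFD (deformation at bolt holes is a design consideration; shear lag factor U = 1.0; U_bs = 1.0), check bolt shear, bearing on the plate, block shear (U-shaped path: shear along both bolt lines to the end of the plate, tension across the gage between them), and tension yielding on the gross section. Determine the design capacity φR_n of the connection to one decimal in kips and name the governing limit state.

112.5 kips (gross-section yield governs)

Bolt shear: A_b = π(0.875)²/4 = 0.60132 in². φR_n = 0.75 × 68 × 0.60132 × 10 × 1 = 306.7 kips.
Bearing (0.25 in plate, F_u = 70 ksi): end bolts L_c = 1.1875 − 0.9375/2 = 0.71875, R_n = min(1.2×0.71875×0.25×70, 2.4×0.875×0.25×70) = 15.094 kips/bolt; interior L_c = 2.6875 − 0.9375 = 1.75, R_n = 36.75 kips/bolt. φR_n = 0.75 × (2×15.094 + 8×36.75) = 243.1 kips.
Block shear: shear path 2×[1.1875+4×2.6875] = 2×11.9375 in, A_gv = 5.9688, A_nv = 2×(11.9375 − 4.5×1)×0.25 = 3.7188 in²; tension across gage: (2.625 − 1×1)×0.25 = 0.40625 in². R_n = min(0.6×70×3.7188, 0.6×50×5.9688) + 1.0×70×0.40625 = min(156.19, 179.06) + 28.438 = 184.63 kips. φR_n = 0.75 × 184.63 = 138.5 kips.
Tension yield (gross): A_g = 10×0.25 = 2.5 in². φR_n = 0.90 × 50 × 2.5 = 112.5 kips.
Governing: min(306.7, 243.1, 138.5, 112.5) = 112.5 kips → gross-section yield.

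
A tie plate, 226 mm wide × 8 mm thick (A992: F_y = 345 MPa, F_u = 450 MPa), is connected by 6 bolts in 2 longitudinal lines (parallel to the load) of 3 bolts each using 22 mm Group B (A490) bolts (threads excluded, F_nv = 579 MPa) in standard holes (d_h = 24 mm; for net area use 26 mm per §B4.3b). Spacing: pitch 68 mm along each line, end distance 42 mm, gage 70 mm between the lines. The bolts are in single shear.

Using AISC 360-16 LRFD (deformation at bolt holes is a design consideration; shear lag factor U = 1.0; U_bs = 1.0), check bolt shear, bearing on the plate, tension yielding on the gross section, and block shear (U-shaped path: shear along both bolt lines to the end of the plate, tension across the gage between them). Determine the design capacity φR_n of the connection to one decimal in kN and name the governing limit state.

Bolt shear: A_b = π(22)²/4 = 380.13 mm². φR_n = 0.75 × 579 × 380.13 × 6 × 1 = 990.4 kN.
Bearing (8 mm plate, F_u = 450 MPa): end bolts L_c = 42 − 24/2 = 30, R_n = min(1.2×30×8×450, 2.4×22×8×450) = 129.6 kN/bolt; interior L_c = 68 − 24 = 44, R_n = 190.08 kN/bolt. φR_n = 0.75 × (2×129.6 + 4×190.08) = 764.6 kN.
Tension yield (gross): A_g = 226×8 = 1808 mm². φR_n = 0.90 × 345 × 1808 = 561.4 kN.
Block shear: shear path 2×[42+2×68] = 2×178 mm, A_gv = 2848, A_nv = 2×(178 − 2.5×26)×8 = 1808 mm²; tension across gage: (70 − 1×26)×8 = 352 mm². R_n = min(0.6×450×1808, 0.6×345×2848) + 1.0×450×352 = min(488.16, 589.54) + 158.4 = 646.56 kN. φR_n = 0.75 × 646.56 = 484.9 kN.
Governing: min(990.4, 764.6, 561.4, 484.9) = 484.9 kN → block shear.

484.9 kN (block shear governs)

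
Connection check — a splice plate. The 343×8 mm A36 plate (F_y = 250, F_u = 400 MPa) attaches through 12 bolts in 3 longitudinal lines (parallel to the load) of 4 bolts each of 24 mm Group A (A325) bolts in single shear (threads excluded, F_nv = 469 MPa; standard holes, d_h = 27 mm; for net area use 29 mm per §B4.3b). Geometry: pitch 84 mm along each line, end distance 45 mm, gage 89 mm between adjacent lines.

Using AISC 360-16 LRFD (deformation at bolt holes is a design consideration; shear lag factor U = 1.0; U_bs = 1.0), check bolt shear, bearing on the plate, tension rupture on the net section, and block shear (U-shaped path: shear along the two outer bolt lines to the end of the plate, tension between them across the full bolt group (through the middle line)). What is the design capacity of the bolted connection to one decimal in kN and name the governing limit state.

614.4 kN (net-section rupture governs)

Bolt shear: A_b = π(24)²/4 = 452.39 mm². φR_n = 0.75 × 469 × 452.39 × 12 × 1 = 1909.5 kN.
Bearing (8 mm plate, F_u = 400 MPa): end bolts L_c = 45 − 27/2 = 31.5, R_n = min(1.2×31.5×8×400, 2.4×24×8×400) = 120.96 kN/bolt; interior L_c = 84 − 27 = 57, R_n = 184.32 kN/bolt. φR_n = 0.75 × (3×120.96 + 9×184.32) = 1516.3 kN.
Tension rupture (net): A_n = (343 − 3×29)×8 = 2048 mm² (U = 1.0, A_e = A_n). φR_n = 0.75 × 400 × 2048 = 614.4 kN.
Block shear: shear path 2×[45+3×84] = 2×297 mm, A_gv = 4752, A_nv = 2×(297 − 3.5×29)×8 = 3128 mm²; tension across gage: (178 − 2×29)×8 = 960 mm². R_n = min(0.6×400×3128, 0.6×250×4752) + 1.0×400×960 = min(750.72, 712.8) + 384 = 1096.8 kN. φR_n = 0.75 × 1096.8 = 822.6 kN.
Governing: min(1909.5, 1516.3, 614.4, 822.6) = 614.4 kN → net-section rupture.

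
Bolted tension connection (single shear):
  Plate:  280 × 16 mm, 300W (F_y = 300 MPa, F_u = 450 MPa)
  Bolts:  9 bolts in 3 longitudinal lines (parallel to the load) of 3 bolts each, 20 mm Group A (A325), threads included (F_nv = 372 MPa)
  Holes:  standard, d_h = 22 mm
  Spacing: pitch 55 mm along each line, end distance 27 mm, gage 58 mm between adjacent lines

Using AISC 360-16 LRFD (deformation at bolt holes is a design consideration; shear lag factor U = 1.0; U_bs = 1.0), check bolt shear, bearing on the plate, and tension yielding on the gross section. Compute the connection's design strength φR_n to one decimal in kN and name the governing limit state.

Bolt shear: A_b = π(20)²/4 = 314.16 mm². φR_n = 0.75 × 372 × 314.16 × 9 × 1 = 788.9 kN.
Bearing (16 mm plate, F_u = 450 MPa): end bolts L_c = 27 − 22/2 = 16, R_n = min(1.2×16×16×450, 2.4×20×16×450) = 138.24 kN/bolt; interior L_c = 55 − 22 = 33, R_n = 285.12 kN/bolt. φR_n = 0.75 × (3×138.24 + 6×285.12) = 1594.1 kN.
Tension yield (gross): A_g = 280×16 = 4480 mm². φR_n = 0.90 × 300 × 4480 = 1209.6 kN.
Governing: min(788.9, 1594.1, 1209.6) = 788.9 kN → bolt shear.

788.9 kN (bolt shear governs)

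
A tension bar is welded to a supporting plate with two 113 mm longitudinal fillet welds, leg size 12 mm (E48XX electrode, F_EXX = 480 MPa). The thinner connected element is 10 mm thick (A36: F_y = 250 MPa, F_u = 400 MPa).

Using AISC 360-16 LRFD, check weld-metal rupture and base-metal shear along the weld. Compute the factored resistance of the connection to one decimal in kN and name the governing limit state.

339.0 kN (base-metal shear governs)

Weld metal: throat = 0.707×12 = 8.484 mm, L = 2×113 = 226 mm. φR_n = 0.75 × 0.6 × 480 × 8.484 × 226 = 414.2 kN.
Base metal shear (10 mm plate): yield φR_n = 1.0×0.6×250×10×226 = 339.0 kN; rupture φR_n = 0.75×0.6×400×10×226 = 406.8 kN; take 339.0 kN (yield).
Governing: min(414.2, 339.0) = 339.0 kN → base-metal shear.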